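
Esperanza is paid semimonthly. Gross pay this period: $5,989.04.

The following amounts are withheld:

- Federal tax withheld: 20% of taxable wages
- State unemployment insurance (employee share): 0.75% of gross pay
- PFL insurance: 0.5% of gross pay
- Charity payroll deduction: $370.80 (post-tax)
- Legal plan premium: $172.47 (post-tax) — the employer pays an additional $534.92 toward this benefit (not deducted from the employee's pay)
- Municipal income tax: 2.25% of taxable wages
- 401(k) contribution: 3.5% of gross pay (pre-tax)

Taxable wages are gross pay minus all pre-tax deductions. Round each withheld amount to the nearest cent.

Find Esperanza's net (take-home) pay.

401(k) contribution: $5,989.04 × 0.035 = $209.62
Taxable wages = $5,989.04 − $209.62 = $5,779.42
Municipal income tax: $5,779.42 × 0.0225 = $130.04
Federal tax withheld: $5,779.42 × 0.2 = $1,155.88
State unemployment insurance (employee share): $5,989.04 × 0.0075 = $44.92
PFL insurance: $5,989.04 × 0.005 = $29.95
Legal plan premium: $172.47
Charity payroll deduction: $370.80
(Employer's $534.92 toward legal plan premium is not withheld from the employee.)
Total deductions = $209.62 + $130.04 + $1,155.88 + $44.92 + $29.95 + $172.47 + $370.80 = $2,113.68
Net pay = $5,989.04 − $2,113.68 = $3,875.36

$3,875.36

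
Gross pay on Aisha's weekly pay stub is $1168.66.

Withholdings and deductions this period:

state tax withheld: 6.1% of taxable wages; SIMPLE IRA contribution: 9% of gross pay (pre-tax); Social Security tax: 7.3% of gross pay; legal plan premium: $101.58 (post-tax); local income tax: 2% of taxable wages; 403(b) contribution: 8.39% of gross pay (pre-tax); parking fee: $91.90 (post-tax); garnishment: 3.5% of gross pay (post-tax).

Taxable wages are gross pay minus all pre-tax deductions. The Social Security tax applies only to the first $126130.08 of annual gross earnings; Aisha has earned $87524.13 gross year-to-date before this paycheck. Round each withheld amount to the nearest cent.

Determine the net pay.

SIMPLE IRA contribution: $1168.66 × 0.09 = $105.18
403(b) contribution: $1168.66 × 0.0839 = $98.05
Pre-tax total = $105.18 + $98.05 = $203.23
Taxable wages = $1168.66 − $203.23 = $965.43
State tax withheld: $965.43 × 0.061 = $58.89
Local income tax: $965.43 × 0.02 = $19.31
Social Security tax: cap not yet reached, full $1168.66 is subject → $1168.66 × 0.073 = $85.31
Parking fee: $91.90
Legal plan premium: $101.58
Garnishment: $1168.66 × 0.035 = $40.90
Total deductions = $105.18 + $98.05 + $58.89 + $19.31 + $85.31 + $91.90 + $101.58 + $40.90 = $601.12
Net pay = $1168.66 − $601.12 = $567.54

$567.54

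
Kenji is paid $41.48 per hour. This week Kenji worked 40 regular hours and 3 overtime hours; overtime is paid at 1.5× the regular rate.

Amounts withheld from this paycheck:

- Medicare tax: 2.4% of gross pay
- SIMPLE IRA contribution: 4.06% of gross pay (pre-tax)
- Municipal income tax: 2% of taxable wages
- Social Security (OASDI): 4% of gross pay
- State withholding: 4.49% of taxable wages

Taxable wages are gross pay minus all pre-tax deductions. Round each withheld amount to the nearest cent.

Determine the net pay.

Regular pay: 40 × $41.48 = $1,659.20
Overtime pay: 3 × $41.48 × 1.5 = $186.66
Gross pay = $1,659.20 + $186.66 = $1,845.86
SIMPLE IRA contribution: $1,845.86 × 0.0406 = $74.94
Taxable wages = $1,845.86 − $74.94 = $1,770.92
State withholding: $1,770.92 × 0.0449 = $79.51
Municipal income tax: $1,770.92 × 0.02 = $35.42
Social Security (OASDI): $1,845.86 × 0.04 = $73.83
Medicare tax: $1,845.86 × 0.024 = $44.30
Total deductions = $74.94 + $79.51 + $35.42 + $73.83 + $44.30 = $308.00
Net pay = $1,845.86 − $308.00 = $1,537.86

$1,537.86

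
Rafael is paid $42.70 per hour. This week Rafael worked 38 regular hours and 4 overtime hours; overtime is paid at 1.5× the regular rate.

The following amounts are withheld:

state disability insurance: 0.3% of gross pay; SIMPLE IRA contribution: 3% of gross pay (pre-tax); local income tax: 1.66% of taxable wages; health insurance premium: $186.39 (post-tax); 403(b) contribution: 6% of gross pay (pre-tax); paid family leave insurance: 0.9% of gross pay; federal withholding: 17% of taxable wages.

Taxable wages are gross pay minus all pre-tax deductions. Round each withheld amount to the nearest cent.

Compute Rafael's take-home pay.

Regular pay: 38 × $42.70 = $1,622.60
Overtime pay: 4 × $42.70 × 1.5 = $256.20
Gross pay = $1,622.60 + $256.20 = $1,878.80
SIMPLE IRA contribution: $1,878.80 × 0.03 = $56.36
403(b) contribution: $1,878.80 × 0.06 = $112.73
Pre-tax total = $56.36 + $112.73 = $169.09
Taxable wages = $1,878.80 − $169.09 = $1,709.71
Local income tax: $1,709.71 × 0.0166 = $28.38
Federal withholding: $1,709.71 × 0.17 = $290.65
Paid family leave insurance: $1,878.80 × 0.009 = $16.91
State disability insurance: $1,878.80 × 0.003 = $5.64
Health insurance premium: $186.39
Total deductions = $56.36 + $112.73 + $28.38 + $290.65 + $16.91 + $5.64 + $186.39 = $697.06
Net pay = $1,878.80 − $697.06 = $1,181.74

$1,181.74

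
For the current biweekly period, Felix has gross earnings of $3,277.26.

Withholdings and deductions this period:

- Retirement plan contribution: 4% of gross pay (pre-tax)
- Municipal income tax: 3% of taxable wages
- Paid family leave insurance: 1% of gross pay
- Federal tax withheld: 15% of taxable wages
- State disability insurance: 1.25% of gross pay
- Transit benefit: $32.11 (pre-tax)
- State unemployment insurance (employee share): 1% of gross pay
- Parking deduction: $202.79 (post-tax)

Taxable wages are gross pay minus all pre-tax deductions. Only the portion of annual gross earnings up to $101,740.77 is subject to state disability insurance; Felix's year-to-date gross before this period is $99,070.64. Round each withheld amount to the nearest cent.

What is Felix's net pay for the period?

$2,251.82

Transit benefit: $32.11
Retirement plan contribution: $3,277.26 × 0.04 = $131.09
Pre-tax total = $32.11 + $131.09 = $163.20
Taxable wages = $3,277.26 − $163.20 = $3,114.06
Federal tax withheld: $3,114.06 × 0.15 = $467.11
Municipal income tax: $3,114.06 × 0.03 = $93.42
Paid family leave insurance: $3,277.26 × 0.01 = $32.77
State unemployment insurance (employee share): $3,277.26 × 0.01 = $32.77
State disability insurance: only $101,740.77 − $99,070.64 = $2,670.13 of this check is subject → $2,670.13 × 0.0125 = $33.38
Parking deduction: $202.79
Total deductions = $32.11 + $131.09 + $467.11 + $93.42 + $32.77 + $32.77 + $33.38 + $202.79 = $1,025.44
Net pay = $3,277.26 − $1,025.44 = $2,251.82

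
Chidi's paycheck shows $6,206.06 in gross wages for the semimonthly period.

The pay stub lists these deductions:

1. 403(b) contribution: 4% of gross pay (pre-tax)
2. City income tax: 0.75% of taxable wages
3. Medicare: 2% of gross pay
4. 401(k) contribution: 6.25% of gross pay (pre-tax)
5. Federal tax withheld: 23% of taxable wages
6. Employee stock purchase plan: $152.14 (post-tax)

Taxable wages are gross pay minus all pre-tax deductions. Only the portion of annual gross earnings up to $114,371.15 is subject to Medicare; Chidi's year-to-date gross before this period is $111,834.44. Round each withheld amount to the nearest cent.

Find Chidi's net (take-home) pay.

$4,044.21

403(b) contribution: $6,206.06 × 0.04 = $248.24
401(k) contribution: $6,206.06 × 0.0625 = $387.88
Pre-tax total = $248.24 + $387.88 = $636.12
Taxable wages = $6,206.06 − $636.12 = $5,569.94
City income tax: $5,569.94 × 0.0075 = $41.77
Federal tax withheld: $5,569.94 × 0.23 = $1,281.09
Medicare: only $114,371.15 − $111,834.44 = $2,536.71 of this check is subject → $2,536.71 × 0.02 = $50.73
Employee stock purchase plan: $152.14
Total deductions = $248.24 + $387.88 + $41.77 + $1,281.09 + $50.73 + $152.14 = $2,161.85
Net pay = $6,206.06 − $2,161.85 = $4,044.21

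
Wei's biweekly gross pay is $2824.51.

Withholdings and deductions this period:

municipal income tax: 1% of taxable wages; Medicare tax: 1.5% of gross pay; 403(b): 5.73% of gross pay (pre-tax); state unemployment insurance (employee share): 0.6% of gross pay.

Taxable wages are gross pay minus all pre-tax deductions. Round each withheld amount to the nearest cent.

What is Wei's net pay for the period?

$2576.72

403(b): $2824.51 × 0.0573 = $161.84
Taxable wages = $2824.51 − $161.84 = $2662.67
Municipal income tax: $2662.67 × 0.01 = $26.63
State unemployment insurance (employee share): $2824.51 × 0.006 = $16.95
Medicare tax: $2824.51 × 0.015 = $42.37
Total deductions = $161.84 + $26.63 + $16.95 + $42.37 = $247.79
Net pay = $2824.51 − $247.79 = $2576.72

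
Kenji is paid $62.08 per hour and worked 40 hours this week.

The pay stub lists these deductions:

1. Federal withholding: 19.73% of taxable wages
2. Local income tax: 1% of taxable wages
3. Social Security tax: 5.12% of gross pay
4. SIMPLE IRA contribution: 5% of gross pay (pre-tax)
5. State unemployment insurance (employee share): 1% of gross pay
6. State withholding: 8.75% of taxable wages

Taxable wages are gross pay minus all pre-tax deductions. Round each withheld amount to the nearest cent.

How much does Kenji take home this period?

$1,511.62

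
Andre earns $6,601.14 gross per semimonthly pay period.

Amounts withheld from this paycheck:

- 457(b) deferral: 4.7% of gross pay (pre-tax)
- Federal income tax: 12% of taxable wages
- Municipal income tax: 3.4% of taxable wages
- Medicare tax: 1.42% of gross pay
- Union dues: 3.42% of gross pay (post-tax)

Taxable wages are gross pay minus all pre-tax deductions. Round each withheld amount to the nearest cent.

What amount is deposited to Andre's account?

457(b) deferral: $6,601.14 × 0.047 = $310.25
Taxable wages = $6,601.14 − $310.25 = $6,290.89
Federal income tax: $6,290.89 × 0.12 = $754.91
Municipal income tax: $6,290.89 × 0.034 = $213.89
Medicare tax: $6,601.14 × 0.0142 = $93.74
Union dues: $6,601.14 × 0.0342 = $225.76
Total deductions = $310.25 + $754.91 + $213.89 + $93.74 + $225.76 = $1,598.55
Net pay = $6,601.14 − $1,598.55 = $5,002.59

$5,002.59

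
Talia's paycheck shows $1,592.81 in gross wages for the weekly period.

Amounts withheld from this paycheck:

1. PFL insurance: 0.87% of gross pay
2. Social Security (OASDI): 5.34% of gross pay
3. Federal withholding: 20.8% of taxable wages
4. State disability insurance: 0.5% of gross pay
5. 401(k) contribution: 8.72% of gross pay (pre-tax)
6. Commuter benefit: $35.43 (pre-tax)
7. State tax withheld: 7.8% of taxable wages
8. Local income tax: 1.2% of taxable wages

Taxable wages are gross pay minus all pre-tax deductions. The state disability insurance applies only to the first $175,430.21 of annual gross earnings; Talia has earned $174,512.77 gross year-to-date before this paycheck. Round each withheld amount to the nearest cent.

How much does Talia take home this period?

Commuter benefit: $35.43
401(k) contribution: $1,592.81 × 0.0872 = $138.89
Pre-tax total = $35.43 + $138.89 = $174.32
Taxable wages = $1,592.81 − $174.32 = $1,418.49
Federal withholding: $1,418.49 × 0.208 = $295.05
State tax withheld: $1,418.49 × 0.078 = $110.64
Local income tax: $1,418.49 × 0.012 = $17.02
State disability insurance: only $175,430.21 − $174,512.77 = $917.44 of this check is subject → $917.44 × 0.005 = $4.59
PFL insurance: $1,592.81 × 0.0087 = $13.86
Social Security (OASDI): $1,592.81 × 0.0534 = $85.06
Total deductions = $35.43 + $138.89 + $295.05 + $110.64 + $17.02 + $4.59 + $13.86 + $85.06 = $700.54
Net pay = $1,592.81 − $700.54 = $892.27

$892.27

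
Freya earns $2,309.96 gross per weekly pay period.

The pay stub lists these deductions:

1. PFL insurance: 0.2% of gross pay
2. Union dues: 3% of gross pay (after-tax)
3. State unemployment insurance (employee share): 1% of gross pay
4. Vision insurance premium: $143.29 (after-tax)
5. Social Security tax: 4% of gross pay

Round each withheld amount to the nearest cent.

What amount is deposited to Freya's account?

$1,977.25

PFL insurance: $2,309.96 × 0.002 = $4.62
State unemployment insurance (employee share): $2,309.96 × 0.01 = $23.10
Social Security tax: $2,309.96 × 0.04 = $92.40
Union dues: $2,309.96 × 0.03 = $69.30
Vision insurance premium: $143.29
Total deductions = $4.62 + $23.10 + $92.40 + $69.30 + $143.29 = $332.71
Net pay = $2,309.96 − $332.71 = $1,977.25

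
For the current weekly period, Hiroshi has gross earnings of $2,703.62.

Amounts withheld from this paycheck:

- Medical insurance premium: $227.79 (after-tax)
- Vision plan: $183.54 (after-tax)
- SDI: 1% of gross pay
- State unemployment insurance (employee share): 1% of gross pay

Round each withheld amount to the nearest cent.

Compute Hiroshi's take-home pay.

SDI: $2,703.62 × 0.01 = $27.04
State unemployment insurance (employee share): $2,703.62 × 0.01 = $27.04
Vision plan: $183.54
Medical insurance premium: $227.79
Total deductions = $27.04 + $27.04 + $183.54 + $227.79 = $465.41
Net pay = $2,703.62 − $465.41 = $2,238.21

$2,238.21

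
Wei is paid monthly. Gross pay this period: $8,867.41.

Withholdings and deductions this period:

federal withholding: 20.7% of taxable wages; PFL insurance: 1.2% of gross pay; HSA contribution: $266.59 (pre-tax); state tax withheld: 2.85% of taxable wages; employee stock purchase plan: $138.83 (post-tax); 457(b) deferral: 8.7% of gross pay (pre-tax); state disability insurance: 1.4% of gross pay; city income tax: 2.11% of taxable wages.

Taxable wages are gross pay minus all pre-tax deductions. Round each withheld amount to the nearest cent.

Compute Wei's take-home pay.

$5,450.96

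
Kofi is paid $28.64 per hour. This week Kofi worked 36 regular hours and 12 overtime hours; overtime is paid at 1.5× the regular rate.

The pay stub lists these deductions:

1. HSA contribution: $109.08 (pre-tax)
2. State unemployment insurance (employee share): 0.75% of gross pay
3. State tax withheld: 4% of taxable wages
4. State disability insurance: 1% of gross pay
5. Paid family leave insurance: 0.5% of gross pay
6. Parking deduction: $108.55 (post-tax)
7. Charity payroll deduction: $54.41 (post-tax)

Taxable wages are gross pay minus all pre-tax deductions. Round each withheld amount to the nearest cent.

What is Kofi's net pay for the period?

Regular pay: 36 × $28.64 = $1031.04
Overtime pay: 12 × $28.64 × 1.5 = $515.52
Gross pay = $1031.04 + $515.52 = $1546.56
HSA contribution: $109.08
Taxable wages = $1546.56 − $109.08 = $1437.48
State tax withheld: $1437.48 × 0.04 = $57.50
State unemployment insurance (employee share): $1546.56 × 0.0075 = $11.60
State disability insurance: $1546.56 × 0.01 = $15.47
Paid family leave insurance: $1546.56 × 0.005 = $7.73
Parking deduction: $108.55
Charity payroll deduction: $54.41
Total deductions = $109.08 + $57.50 + $11.60 + $15.47 + $7.73 + $108.55 + $54.41 = $364.34
Net pay = $1546.56 − $364.34 = $1182.22

$1182.22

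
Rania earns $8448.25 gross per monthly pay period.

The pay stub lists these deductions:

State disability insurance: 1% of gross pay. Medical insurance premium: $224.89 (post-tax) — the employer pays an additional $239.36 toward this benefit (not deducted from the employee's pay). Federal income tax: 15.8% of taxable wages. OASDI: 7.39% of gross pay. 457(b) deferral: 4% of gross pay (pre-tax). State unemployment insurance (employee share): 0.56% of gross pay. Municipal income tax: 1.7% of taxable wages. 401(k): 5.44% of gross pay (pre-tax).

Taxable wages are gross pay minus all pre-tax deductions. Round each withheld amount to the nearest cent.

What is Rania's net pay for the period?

$5330.85

457(b) deferral: $8448.25 × 0.04 = $337.93
401(k): $8448.25 × 0.0544 = $459.58
Pre-tax total = $337.93 + $459.58 = $797.51
Taxable wages = $8448.25 − $797.51 = $7650.74
Municipal income tax: $7650.74 × 0.017 = $130.06
Federal income tax: $7650.74 × 0.158 = $1208.82
State disability insurance: $8448.25 × 0.01 = $84.48
State unemployment insurance (employee share): $8448.25 × 0.0056 = $47.31
OASDI: $8448.25 × 0.0739 = $624.33
Medical insurance premium: $224.89
(Employer's $239.36 toward medical insurance premium is not withheld from the employee.)
Total deductions = $337.93 + $459.58 + $130.06 + $1208.82 + $84.48 + $47.31 + $624.33 + $224.89 = $3117.40
Net pay = $8448.25 − $3117.40 = $5330.85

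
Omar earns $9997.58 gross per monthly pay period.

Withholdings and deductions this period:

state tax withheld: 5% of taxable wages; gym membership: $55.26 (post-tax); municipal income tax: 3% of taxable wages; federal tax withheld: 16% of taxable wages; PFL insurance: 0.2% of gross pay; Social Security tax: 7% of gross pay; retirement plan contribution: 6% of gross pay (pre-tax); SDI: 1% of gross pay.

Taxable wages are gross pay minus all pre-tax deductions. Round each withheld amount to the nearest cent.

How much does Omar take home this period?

$6267.20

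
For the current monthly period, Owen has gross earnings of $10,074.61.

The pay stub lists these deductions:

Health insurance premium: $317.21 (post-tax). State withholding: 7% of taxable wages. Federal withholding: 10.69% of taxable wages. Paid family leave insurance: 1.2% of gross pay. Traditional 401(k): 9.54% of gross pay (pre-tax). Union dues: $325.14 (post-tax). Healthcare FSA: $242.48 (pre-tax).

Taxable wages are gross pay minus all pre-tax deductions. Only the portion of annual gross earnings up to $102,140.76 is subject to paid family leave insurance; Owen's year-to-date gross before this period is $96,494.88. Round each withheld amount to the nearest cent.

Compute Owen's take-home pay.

$6,591.63

Traditional 401(k): $10,074.61 × 0.0954 = $961.12
Healthcare FSA: $242.48
Pre-tax total = $961.12 + $242.48 = $1,203.60
Taxable wages = $10,074.61 − $1,203.60 = $8,871.01
State withholding: $8,871.01 × 0.07 = $620.97
Federal withholding: $8,871.01 × 0.1069 = $948.31
Paid family leave insurance: only $102,140.76 − $96,494.88 = $5,645.88 of this check is subject → $5,645.88 × 0.012 = $67.75
Health insurance premium: $317.21
Union dues: $325.14
Total deductions = $961.12 + $242.48 + $620.97 + $948.31 + $67.75 + $317.21 + $325.14 = $3,482.98
Net pay = $10,074.61 − $3,482.98 = $6,591.63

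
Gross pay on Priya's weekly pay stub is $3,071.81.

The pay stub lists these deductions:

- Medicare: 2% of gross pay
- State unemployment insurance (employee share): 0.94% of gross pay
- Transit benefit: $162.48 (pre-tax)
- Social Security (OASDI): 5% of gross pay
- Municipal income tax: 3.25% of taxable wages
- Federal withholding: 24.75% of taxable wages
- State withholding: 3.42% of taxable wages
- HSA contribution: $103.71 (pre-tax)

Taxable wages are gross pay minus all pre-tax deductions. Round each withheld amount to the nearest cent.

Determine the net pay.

$1,680.19

HSA contribution: $103.71
Transit benefit: $162.48
Pre-tax total = $103.71 + $162.48 = $266.19
Taxable wages = $3,071.81 − $266.19 = $2,805.62
Federal withholding: $2,805.62 × 0.2475 = $694.39
Municipal income tax: $2,805.62 × 0.0325 = $91.18
State withholding: $2,805.62 × 0.0342 = $95.95
State unemployment insurance (employee share): $3,071.81 × 0.0094 = $28.88
Social Security (OASDI): $3,071.81 × 0.05 = $153.59
Medicare: $3,071.81 × 0.02 = $61.44
Total deductions = $103.71 + $162.48 + $694.39 + $91.18 + $95.95 + $28.88 + $153.59 + $61.44 = $1,391.62
Net pay = $3,071.81 − $1,391.62 = $1,680.19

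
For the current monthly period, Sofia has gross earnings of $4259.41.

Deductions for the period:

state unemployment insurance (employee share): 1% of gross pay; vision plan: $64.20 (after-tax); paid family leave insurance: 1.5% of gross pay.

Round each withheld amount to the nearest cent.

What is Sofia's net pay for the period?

Paid family leave insurance: $4259.41 × 0.015 = $63.89
State unemployment insurance (employee share): $4259.41 × 0.01 = $42.59
Vision plan: $64.20
Total deductions = $63.89 + $42.59 + $64.20 = $170.68
Net pay = $4259.41 − $170.68 = $4088.73

$4088.73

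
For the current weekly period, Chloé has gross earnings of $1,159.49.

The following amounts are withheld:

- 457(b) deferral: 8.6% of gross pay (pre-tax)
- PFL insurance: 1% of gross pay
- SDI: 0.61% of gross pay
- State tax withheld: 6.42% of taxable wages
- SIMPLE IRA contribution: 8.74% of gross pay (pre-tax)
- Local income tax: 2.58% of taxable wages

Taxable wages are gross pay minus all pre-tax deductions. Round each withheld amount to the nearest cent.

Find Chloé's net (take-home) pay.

$853.51

457(b) deferral: $1,159.49 × 0.086 = $99.72
SIMPLE IRA contribution: $1,159.49 × 0.0874 = $101.34
Pre-tax total = $99.72 + $101.34 = $201.06
Taxable wages = $1,159.49 − $201.06 = $958.43
Local income tax: $958.43 × 0.0258 = $24.73
State tax withheld: $958.43 × 0.0642 = $61.53
SDI: $1,159.49 × 0.0061 = $7.07
PFL insurance: $1,159.49 × 0.01 = $11.59
Total deductions = $99.72 + $101.34 + $24.73 + $61.53 + $7.07 + $11.59 = $305.98
Net pay = $1,159.49 − $305.98 = $853.51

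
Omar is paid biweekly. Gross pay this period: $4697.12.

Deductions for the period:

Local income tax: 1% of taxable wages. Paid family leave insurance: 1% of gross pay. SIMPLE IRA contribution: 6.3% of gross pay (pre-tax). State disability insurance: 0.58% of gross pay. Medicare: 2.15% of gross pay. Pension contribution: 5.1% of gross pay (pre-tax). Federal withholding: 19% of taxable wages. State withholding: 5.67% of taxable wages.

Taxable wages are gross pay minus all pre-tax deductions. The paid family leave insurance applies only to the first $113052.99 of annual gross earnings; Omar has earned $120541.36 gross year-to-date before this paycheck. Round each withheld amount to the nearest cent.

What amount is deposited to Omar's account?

SIMPLE IRA contribution: $4697.12 × 0.063 = $295.92
Pension contribution: $4697.12 × 0.051 = $239.55
Pre-tax total = $295.92 + $239.55 = $535.47
Taxable wages = $4697.12 − $535.47 = $4161.65
Local income tax: $4161.65 × 0.01 = $41.62
Federal withholding: $4161.65 × 0.19 = $790.71
State withholding: $4161.65 × 0.0567 = $235.97
Medicare: $4697.12 × 0.0215 = $100.99
State disability insurance: $4697.12 × 0.0058 = $27.24
Paid family leave insurance: annual cap $113052.99 already reached (YTD $120541.36), so $0.00
Total deductions = $295.92 + $239.55 + $41.62 + $790.71 + $235.97 + $100.99 + $27.24 + $0.00 = $1732.00
Net pay = $4697.12 − $1732.00 = $2965.12

$2965.12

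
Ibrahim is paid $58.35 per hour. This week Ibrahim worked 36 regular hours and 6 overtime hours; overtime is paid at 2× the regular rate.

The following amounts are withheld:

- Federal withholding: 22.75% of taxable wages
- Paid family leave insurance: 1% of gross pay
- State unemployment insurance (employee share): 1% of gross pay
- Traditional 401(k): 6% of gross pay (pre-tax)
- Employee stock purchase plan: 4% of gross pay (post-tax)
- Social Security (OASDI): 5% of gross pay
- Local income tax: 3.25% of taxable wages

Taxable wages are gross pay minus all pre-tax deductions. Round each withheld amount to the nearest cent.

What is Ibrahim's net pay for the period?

$1640.15

Regular pay: 36 × $58.35 = $2100.60
Overtime pay: 6 × $58.35 × 2 = $700.20
Gross pay = $2100.60 + $700.20 = $2800.80
Traditional 401(k): $2800.80 × 0.06 = $168.05
Taxable wages = $2800.80 − $168.05 = $2632.75
Federal withholding: $2632.75 × 0.2275 = $598.95
Local income tax: $2632.75 × 0.0325 = $85.56
Social Security (OASDI): $2800.80 × 0.05 = $140.04
State unemployment insurance (employee share): $2800.80 × 0.01 = $28.01
Paid family leave insurance: $2800.80 × 0.01 = $28.01
Employee stock purchase plan: $2800.80 × 0.04 = $112.03
Total deductions = $168.05 + $598.95 + $85.56 + $140.04 + $28.01 + $28.01 + $112.03 = $1160.65
Net pay = $2800.80 − $1160.65 = $1640.15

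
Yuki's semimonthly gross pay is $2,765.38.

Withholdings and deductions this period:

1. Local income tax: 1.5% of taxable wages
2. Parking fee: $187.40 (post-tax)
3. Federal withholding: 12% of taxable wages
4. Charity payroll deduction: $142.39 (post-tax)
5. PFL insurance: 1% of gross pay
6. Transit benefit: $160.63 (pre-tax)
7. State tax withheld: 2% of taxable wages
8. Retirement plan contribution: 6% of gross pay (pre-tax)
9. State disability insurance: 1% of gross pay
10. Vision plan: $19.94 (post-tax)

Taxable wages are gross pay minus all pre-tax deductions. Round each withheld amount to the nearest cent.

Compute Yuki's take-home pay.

Transit benefit: $160.63
Retirement plan contribution: $2,765.38 × 0.06 = $165.92
Pre-tax total = $160.63 + $165.92 = $326.55
Taxable wages = $2,765.38 − $326.55 = $2,438.83
Federal withholding: $2,438.83 × 0.12 = $292.66
Local income tax: $2,438.83 × 0.015 = $36.58
State tax withheld: $2,438.83 × 0.02 = $48.78
State disability insurance: $2,765.38 × 0.01 = $27.65
PFL insurance: $2,765.38 × 0.01 = $27.65
Parking fee: $187.40
Charity payroll deduction: $142.39
Vision plan: $19.94
Total deductions = $160.63 + $165.92 + $292.66 + $36.58 + $48.78 + $27.65 + $27.65 + $187.40 + $142.39 + $19.94 = $1,109.60
Net pay = $2,765.38 − $1,109.60 = $1,655.78

$1,655.78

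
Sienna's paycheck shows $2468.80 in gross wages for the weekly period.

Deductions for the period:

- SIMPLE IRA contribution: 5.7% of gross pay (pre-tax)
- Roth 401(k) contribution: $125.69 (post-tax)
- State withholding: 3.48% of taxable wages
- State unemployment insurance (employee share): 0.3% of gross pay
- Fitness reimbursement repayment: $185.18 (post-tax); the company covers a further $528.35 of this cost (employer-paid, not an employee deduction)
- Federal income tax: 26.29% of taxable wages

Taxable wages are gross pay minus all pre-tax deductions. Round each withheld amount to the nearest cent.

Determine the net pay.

SIMPLE IRA contribution: $2468.80 × 0.057 = $140.72
Taxable wages = $2468.80 − $140.72 = $2328.08
Federal income tax: $2328.08 × 0.2629 = $612.05
State withholding: $2328.08 × 0.0348 = $81.02
State unemployment insurance (employee share): $2468.80 × 0.003 = $7.41
Roth 401(k) contribution: $125.69
Fitness reimbursement repayment: $185.18
(Employer's $528.35 toward fitness reimbursement repayment is not withheld from the employee.)
Total deductions = $140.72 + $612.05 + $81.02 + $7.41 + $125.69 + $185.18 = $1152.07
Net pay = $2468.80 − $1152.07 = $1316.73

$1316.73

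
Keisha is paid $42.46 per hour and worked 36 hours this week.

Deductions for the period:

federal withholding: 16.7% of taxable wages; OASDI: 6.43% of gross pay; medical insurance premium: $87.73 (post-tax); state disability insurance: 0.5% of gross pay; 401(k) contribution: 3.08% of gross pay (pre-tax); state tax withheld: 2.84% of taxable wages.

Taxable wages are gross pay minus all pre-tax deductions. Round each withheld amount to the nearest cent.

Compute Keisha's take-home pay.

$998.34

Gross pay: 36 × $42.46 = $1528.56
401(k) contribution: $1528.56 × 0.0308 = $47.08
Taxable wages = $1528.56 − $47.08 = $1481.48
Federal withholding: $1481.48 × 0.167 = $247.41
State tax withheld: $1481.48 × 0.0284 = $42.07
State disability insurance: $1528.56 × 0.005 = $7.64
OASDI: $1528.56 × 0.0643 = $98.29
Medical insurance premium: $87.73
Total deductions = $47.08 + $247.41 + $42.07 + $7.64 + $98.29 + $87.73 = $530.22
Net pay = $1528.56 − $530.22 = $998.34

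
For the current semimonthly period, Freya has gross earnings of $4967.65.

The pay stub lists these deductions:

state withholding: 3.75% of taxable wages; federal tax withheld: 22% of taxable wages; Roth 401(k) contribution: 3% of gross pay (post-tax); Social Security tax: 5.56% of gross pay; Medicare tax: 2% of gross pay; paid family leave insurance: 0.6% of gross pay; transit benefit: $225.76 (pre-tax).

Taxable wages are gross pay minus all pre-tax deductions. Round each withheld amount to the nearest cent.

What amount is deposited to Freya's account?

$2966.46

Transit benefit: $225.76
Taxable wages = $4967.65 − $225.76 = $4741.89
State withholding: $4741.89 × 0.0375 = $177.82
Federal tax withheld: $4741.89 × 0.22 = $1043.22
Social Security tax: $4967.65 × 0.0556 = $276.20
Medicare tax: $4967.65 × 0.02 = $99.35
Paid family leave insurance: $4967.65 × 0.006 = $29.81
Roth 401(k) contribution: $4967.65 × 0.03 = $149.03
Total deductions = $225.76 + $177.82 + $1043.22 + $276.20 + $99.35 + $29.81 + $149.03 = $2001.19
Net pay = $4967.65 − $2001.19 = $2966.46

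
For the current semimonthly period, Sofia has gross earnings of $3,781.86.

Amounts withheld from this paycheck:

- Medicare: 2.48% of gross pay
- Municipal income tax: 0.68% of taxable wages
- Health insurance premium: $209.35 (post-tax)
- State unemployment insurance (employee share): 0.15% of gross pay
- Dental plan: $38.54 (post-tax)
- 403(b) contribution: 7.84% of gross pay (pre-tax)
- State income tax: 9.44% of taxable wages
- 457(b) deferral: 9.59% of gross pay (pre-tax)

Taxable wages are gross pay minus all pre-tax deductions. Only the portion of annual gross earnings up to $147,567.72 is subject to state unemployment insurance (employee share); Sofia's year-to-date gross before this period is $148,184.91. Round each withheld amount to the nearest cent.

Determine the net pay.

457(b) deferral: $3,781.86 × 0.0959 = $362.68
403(b) contribution: $3,781.86 × 0.0784 = $296.50
Pre-tax total = $362.68 + $296.50 = $659.18
Taxable wages = $3,781.86 − $659.18 = $3,122.68
State income tax: $3,122.68 × 0.0944 = $294.78
Municipal income tax: $3,122.68 × 0.0068 = $21.23
Medicare: $3,781.86 × 0.0248 = $93.79
State unemployment insurance (employee share): annual cap $147,567.72 already reached (YTD $148,184.91), so $0.00
Dental plan: $38.54
Health insurance premium: $209.35
Total deductions = $362.68 + $296.50 + $294.78 + $21.23 + $93.79 + $0.00 + $38.54 + $209.35 = $1,316.87
Net pay = $3,781.86 − $1,316.87 = $2,464.99

$2,464.99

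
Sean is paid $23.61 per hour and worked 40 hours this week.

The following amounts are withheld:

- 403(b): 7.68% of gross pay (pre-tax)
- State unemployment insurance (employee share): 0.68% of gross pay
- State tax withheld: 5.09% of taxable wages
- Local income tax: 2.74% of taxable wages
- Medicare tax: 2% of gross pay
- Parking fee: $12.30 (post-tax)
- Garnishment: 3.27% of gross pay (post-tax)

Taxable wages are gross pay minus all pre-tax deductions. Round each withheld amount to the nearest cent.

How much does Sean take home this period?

Gross pay: 40 × $23.61 = $944.40
403(b): $944.40 × 0.0768 = $72.53
Taxable wages = $944.40 − $72.53 = $871.87
Local income tax: $871.87 × 0.0274 = $23.89
State tax withheld: $871.87 × 0.0509 = $44.38
Medicare tax: $944.40 × 0.02 = $18.89
State unemployment insurance (employee share): $944.40 × 0.0068 = $6.42
Garnishment: $944.40 × 0.0327 = $30.88
Parking fee: $12.30
Total deductions = $72.53 + $23.89 + $44.38 + $18.89 + $6.42 + $30.88 + $12.30 = $209.29
Net pay = $944.40 − $209.29 = $735.11

$735.11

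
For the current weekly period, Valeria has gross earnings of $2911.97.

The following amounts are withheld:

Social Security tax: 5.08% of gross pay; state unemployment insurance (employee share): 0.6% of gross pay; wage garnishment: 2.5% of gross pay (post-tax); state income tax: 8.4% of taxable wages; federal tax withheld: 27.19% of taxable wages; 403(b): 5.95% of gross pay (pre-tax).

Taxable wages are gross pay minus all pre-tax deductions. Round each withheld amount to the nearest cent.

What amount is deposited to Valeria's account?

$1525.80

403(b): $2911.97 × 0.0595 = $173.26
Taxable wages = $2911.97 − $173.26 = $2738.71
Federal tax withheld: $2738.71 × 0.2719 = $744.66
State income tax: $2738.71 × 0.084 = $230.05
State unemployment insurance (employee share): $2911.97 × 0.006 = $17.47
Social Security tax: $2911.97 × 0.0508 = $147.93
Wage garnishment: $2911.97 × 0.025 = $72.80
Total deductions = $173.26 + $744.66 + $230.05 + $17.47 + $147.93 + $72.80 = $1386.17
Net pay = $2911.97 − $1386.17 = $1525.80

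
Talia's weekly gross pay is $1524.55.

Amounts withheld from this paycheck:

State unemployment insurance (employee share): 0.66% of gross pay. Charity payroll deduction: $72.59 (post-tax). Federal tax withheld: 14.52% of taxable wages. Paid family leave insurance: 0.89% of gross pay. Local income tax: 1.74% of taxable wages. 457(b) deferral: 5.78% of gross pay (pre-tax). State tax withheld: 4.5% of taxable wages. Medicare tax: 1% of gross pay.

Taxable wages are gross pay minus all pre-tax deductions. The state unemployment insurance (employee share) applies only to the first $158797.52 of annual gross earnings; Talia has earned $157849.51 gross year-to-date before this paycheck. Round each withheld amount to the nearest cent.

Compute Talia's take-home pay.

457(b) deferral: $1524.55 × 0.0578 = $88.12
Taxable wages = $1524.55 − $88.12 = $1436.43
Federal tax withheld: $1436.43 × 0.1452 = $208.57
Local income tax: $1436.43 × 0.0174 = $24.99
State tax withheld: $1436.43 × 0.045 = $64.64
Medicare tax: $1524.55 × 0.01 = $15.25
State unemployment insurance (employee share): only $158797.52 − $157849.51 = $948.01 of this check is subject → $948.01 × 0.0066 = $6.26
Paid family leave insurance: $1524.55 × 0.0089 = $13.57
Charity payroll deduction: $72.59
Total deductions = $88.12 + $208.57 + $24.99 + $64.64 + $15.25 + $6.26 + $13.57 + $72.59 = $493.99
Net pay = $1524.55 − $493.99 = $1030.56

$1030.56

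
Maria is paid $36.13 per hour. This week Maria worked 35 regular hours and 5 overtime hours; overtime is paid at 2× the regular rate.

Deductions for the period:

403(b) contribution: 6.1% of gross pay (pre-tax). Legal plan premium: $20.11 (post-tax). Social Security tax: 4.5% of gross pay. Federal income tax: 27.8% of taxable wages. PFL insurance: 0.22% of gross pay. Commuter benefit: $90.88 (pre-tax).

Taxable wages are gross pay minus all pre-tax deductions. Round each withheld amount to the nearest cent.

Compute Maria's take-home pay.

$939.79

Regular pay: 35 × $36.13 = $1,264.55
Overtime pay: 5 × $36.13 × 2 = $361.30
Gross pay = $1,264.55 + $361.30 = $1,625.85
Commuter benefit: $90.88
403(b) contribution: $1,625.85 × 0.061 = $99.18
Pre-tax total = $90.88 + $99.18 = $190.06
Taxable wages = $1,625.85 − $190.06 = $1,435.79
Federal income tax: $1,435.79 × 0.278 = $399.15
Social Security tax: $1,625.85 × 0.045 = $73.16
PFL insurance: $1,625.85 × 0.0022 = $3.58
Legal plan premium: $20.11
Total deductions = $90.88 + $99.18 + $399.15 + $73.16 + $3.58 + $20.11 = $686.06
Net pay = $1,625.85 − $686.06 = $939.79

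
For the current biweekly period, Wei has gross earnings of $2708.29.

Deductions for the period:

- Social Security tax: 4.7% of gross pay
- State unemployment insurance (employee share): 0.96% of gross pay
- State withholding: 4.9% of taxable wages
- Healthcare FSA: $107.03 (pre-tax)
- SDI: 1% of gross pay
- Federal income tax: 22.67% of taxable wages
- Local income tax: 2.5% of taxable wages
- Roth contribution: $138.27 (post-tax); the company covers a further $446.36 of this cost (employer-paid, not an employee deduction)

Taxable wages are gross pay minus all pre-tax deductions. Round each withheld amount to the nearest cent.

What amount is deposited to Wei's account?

$1500.42

Healthcare FSA: $107.03
Taxable wages = $2708.29 − $107.03 = $2601.26
State withholding: $2601.26 × 0.049 = $127.46
Local income tax: $2601.26 × 0.025 = $65.03
Federal income tax: $2601.26 × 0.2267 = $589.71
SDI: $2708.29 × 0.01 = $27.08
Social Security tax: $2708.29 × 0.047 = $127.29
State unemployment insurance (employee share): $2708.29 × 0.0096 = $26.00
Roth contribution: $138.27
(Employer's $446.36 toward Roth contribution is not withheld from the employee.)
Total deductions = $107.03 + $127.46 + $65.03 + $589.71 + $27.08 + $127.29 + $26.00 + $138.27 = $1207.87
Net pay = $2708.29 − $1207.87 = $1500.42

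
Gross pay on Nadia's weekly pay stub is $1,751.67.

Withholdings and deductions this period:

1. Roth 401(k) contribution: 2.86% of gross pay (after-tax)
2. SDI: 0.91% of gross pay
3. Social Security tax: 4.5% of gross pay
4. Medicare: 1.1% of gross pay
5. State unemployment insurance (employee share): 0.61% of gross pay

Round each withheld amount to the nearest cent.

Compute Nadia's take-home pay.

Social Security tax: $1,751.67 × 0.045 = $78.83
SDI: $1,751.67 × 0.0091 = $15.94
Medicare: $1,751.67 × 0.011 = $19.27
State unemployment insurance (employee share): $1,751.67 × 0.0061 = $10.69
Roth 401(k) contribution: $1,751.67 × 0.0286 = $50.10
Total deductions = $78.83 + $15.94 + $19.27 + $10.69 + $50.10 = $174.83
Net pay = $1,751.67 − $174.83 = $1,576.84

$1,576.84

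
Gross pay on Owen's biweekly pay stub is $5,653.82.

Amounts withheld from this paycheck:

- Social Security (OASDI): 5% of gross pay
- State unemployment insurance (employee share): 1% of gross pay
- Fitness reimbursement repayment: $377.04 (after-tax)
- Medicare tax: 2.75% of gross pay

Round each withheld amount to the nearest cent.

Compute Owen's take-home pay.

$4,782.07

Social Security (OASDI): $5,653.82 × 0.05 = $282.69
Medicare tax: $5,653.82 × 0.0275 = $155.48
State unemployment insurance (employee share): $5,653.82 × 0.01 = $56.54
Fitness reimbursement repayment: $377.04
Total deductions = $282.69 + $155.48 + $56.54 + $377.04 = $871.75
Net pay = $5,653.82 − $871.75 = $4,782.07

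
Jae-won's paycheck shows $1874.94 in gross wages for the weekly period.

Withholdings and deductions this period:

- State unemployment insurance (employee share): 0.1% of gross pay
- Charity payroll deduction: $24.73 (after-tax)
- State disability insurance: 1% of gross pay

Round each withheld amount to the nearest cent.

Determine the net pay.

$1829.59

State unemployment insurance (employee share): $1874.94 × 0.001 = $1.87
State disability insurance: $1874.94 × 0.01 = $18.75
Charity payroll deduction: $24.73
Total deductions = $1.87 + $18.75 + $24.73 = $45.35
Net pay = $1874.94 − $45.35 = $1829.59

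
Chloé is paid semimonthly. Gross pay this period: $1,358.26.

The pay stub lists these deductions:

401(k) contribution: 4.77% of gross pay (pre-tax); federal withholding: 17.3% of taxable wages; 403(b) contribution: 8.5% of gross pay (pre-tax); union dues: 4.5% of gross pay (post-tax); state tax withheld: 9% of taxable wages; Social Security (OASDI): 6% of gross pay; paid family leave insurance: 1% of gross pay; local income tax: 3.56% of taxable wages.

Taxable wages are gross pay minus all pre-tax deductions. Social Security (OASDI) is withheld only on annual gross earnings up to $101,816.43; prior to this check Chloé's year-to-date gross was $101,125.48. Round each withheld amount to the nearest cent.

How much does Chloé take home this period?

$710.10

403(b) contribution: $1,358.26 × 0.085 = $115.45
401(k) contribution: $1,358.26 × 0.0477 = $64.79
Pre-tax total = $115.45 + $64.79 = $180.24
Taxable wages = $1,358.26 − $180.24 = $1,178.02
Local income tax: $1,178.02 × 0.0356 = $41.94
Federal withholding: $1,178.02 × 0.173 = $203.80
State tax withheld: $1,178.02 × 0.09 = $106.02
Social Security (OASDI): only $101,816.43 − $101,125.48 = $690.95 of this check is subject → $690.95 × 0.06 = $41.46
Paid family leave insurance: $1,358.26 × 0.01 = $13.58
Union dues: $1,358.26 × 0.045 = $61.12
Total deductions = $115.45 + $64.79 + $41.94 + $203.80 + $106.02 + $41.46 + $13.58 + $61.12 = $648.16
Net pay = $1,358.26 − $648.16 = $710.10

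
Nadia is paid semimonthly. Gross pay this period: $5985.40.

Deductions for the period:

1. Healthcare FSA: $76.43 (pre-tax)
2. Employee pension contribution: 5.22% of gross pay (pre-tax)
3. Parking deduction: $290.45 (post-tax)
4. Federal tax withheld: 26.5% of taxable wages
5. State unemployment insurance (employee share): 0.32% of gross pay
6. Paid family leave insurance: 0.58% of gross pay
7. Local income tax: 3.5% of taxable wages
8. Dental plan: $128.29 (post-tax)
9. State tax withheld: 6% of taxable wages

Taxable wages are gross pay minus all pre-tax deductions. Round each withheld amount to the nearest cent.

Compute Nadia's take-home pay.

Employee pension contribution: $5985.40 × 0.0522 = $312.44
Healthcare FSA: $76.43
Pre-tax total = $312.44 + $76.43 = $388.87
Taxable wages = $5985.40 − $388.87 = $5596.53
Local income tax: $5596.53 × 0.035 = $195.88
State tax withheld: $5596.53 × 0.06 = $335.79
Federal tax withheld: $5596.53 × 0.265 = $1483.08
State unemployment insurance (employee share): $5985.40 × 0.0032 = $19.15
Paid family leave insurance: $5985.40 × 0.0058 = $34.72
Parking deduction: $290.45
Dental plan: $128.29
Total deductions = $312.44 + $76.43 + $195.88 + $335.79 + $1483.08 + $19.15 + $34.72 + $290.45 + $128.29 = $2876.23
Net pay = $5985.40 − $2876.23 = $3109.17

$3109.17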